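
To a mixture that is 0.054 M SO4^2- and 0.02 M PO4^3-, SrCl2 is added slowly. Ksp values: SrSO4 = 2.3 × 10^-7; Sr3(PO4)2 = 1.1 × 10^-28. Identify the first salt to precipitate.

Precipitation of each salt starts when its ion product equals its Ksp.
For SrSO4: 2.3 × 10^-7 = 0.054 × [Sr^2+]  ⇒  [Sr^2+] = 4.3 × 10^-6 M.
For Sr3(PO4)2: 1.1 × 10^-28 = (0.02)^2 × [Sr^2+]^3  ⇒  [Sr^2+] = 6.5 × 10^-9 M.
The salt with the lower threshold [Sr^2+] precipitates first: Sr3(PO4)2.

Sr3(PO4)2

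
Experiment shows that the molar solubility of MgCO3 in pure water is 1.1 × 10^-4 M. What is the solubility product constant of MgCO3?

1.2 x 10^-8

MgCO3(s) ⇌ Mg^2+(aq) + CO3^2-(aq)
Let s = molar solubility. Then [Mg^2+] = s and [CO3^2-] = s.
Ksp = [Mg^2+][CO3^2-]
Ksp = (s)(s) = s^2
Ksp = (1.1 x 10^-4)^2 = 1.2 × 10^-8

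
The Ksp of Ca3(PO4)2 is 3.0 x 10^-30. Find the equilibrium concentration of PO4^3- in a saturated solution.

[PO4^3-] = 9.8 × 10^-7 M

Ca3(PO4)2(s) ⇌ 3 Ca^2+(aq) + 2 PO4^3-(aq)
Ksp = [Ca^2+]^3[PO4^3-]^2
For each mole of Ca3(PO4)2 that dissolves: [Ca^2+] = 3s, [PO4^3-] = 2s.
Substituting: Ksp = (3s)^3(2s)^2 = 108s^5
s = (3.0 x 10^-30 / 108)^(1/5) = 4.88 × 10^-7 M
[PO4^3-] = 2s = 9.8 × 10^-7 M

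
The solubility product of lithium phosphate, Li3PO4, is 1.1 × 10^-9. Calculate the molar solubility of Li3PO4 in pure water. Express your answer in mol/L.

2.5 x 10^-3 M

Li3PO4(s) <=> 3 Li^+(aq) + PO4^3-(aq)
Ksp = [Li^+]^3[PO4^3-]
With molar solubility s: [Li^+] = 3s, [PO4^3-] = s.
Substituting: Ksp = (3s)^3s = 27s^4
s = (1.1 × 10^-9 / 27)^(1/4) = 2.5 × 10^-3 M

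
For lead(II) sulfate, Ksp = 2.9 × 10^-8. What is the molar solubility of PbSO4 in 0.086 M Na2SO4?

s = 3.4 × 10^-7 M

PbSO4(s) <=> Pb^2+ + SO4^2-
Ksp = [Pb^2+][SO4^2-]
Let s be the molar solubility in this solution. [Pb^2+] = s, [SO4^2-] = 0.086 + s ≈ 0.086 (since SO4^2- from Na2SO4 dominates).
Ksp ≈ s × 0.086
s = 3.4 x 10^-7 M
Check: s = 3.4 x 10^-7 ≪ 0.086, so the approximation is valid.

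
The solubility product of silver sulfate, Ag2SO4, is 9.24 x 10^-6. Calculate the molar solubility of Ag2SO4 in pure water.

Ag2SO4(s) ⇌ 2 Ag^+ + SO4^2-
Ksp = [Ag^+]^2[SO4^2-]
If s mol/L of Ag2SO4 dissolves, [Ag^+] = 2s and [SO4^2-] = s.
So Ksp = (2s)^2 × s = 4s^3
s = (9.24 x 10^-6 / 4)^(1/3) = 1.32 x 10^-2 M

s ≈ 0.0132 M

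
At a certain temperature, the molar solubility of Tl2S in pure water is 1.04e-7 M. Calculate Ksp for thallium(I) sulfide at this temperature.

Ksp = 4.50e-21

Tl2S(s) <=> 2 Tl^+ + S^2-
For each mole of Tl2S that dissolves: [Tl^+] = 2s, [S^2-] = s.
Ksp = [Tl^+]^2[S^2-]
Ksp = (2s)^2s = 4s^3
Ksp = 4 × (1.04 × 10^-7)^3 = 4.50 × 10^-21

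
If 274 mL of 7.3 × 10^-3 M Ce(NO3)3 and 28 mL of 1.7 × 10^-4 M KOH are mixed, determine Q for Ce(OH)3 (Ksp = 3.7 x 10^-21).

2.6 x 10^-17

Total volume = 274 + 28 = 302 mL.
[Ce^3+] = 7.3 × 10^-3 × (274/302) = 6.62 × 10^-3 M
[OH^-] = 1.7 × 10^-4 × (28/302) = 1.58 x 10^-5 M
Ce(OH)3(s) ⇌ Ce^3+ + 3 OH^-, so Q = [Ce^3+][OH^-]^3
Q = (6.62 × 10^-3)(1.58 x 10^-5)^3 = 2.6 x 10^-17
Q > Ksp, so Ce(OH)3 will precipitate.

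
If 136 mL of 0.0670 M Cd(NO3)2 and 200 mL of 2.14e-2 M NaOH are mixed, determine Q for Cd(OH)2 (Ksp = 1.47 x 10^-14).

Q = 4.40 x 10^-6

Total volume = 136 + 200 = 336 mL.
[Cd^2+] = 6.70 × 10^-2 × (136/336) = 2.712 × 10^-2 M
[OH^-] = 2.14 x 10^-2 × (200/336) = 1.274 x 10^-2 M
Cd(OH)2(s) ⇌ Cd^2+(aq) + 2 OH^-(aq), so Q = [Cd^2+][OH^-]^2
Q = (2.712 × 10^-2)(1.274 × 10^-2)^2 = 4.40 x 10^-6
Q > Ksp, so Cd(OH)2 will precipitate.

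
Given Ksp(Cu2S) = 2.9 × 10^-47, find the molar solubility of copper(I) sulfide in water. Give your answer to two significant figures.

Cu2S(s) ⇌ 2 Cu^+(aq) + S^2-(aq)
Ksp = [Cu^+]^2[S^2-]
With molar solubility s: [Cu^+] = 2s, [S^2-] = s.
Ksp = (2s)^2s = 4s^3
s = (2.9 × 10^-47 / 4)^(1/3) = 1.9 × 10^-16 M

1.9 × 10^-16 M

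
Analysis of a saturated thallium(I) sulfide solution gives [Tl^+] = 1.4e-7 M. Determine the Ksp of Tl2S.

Ksp = 1.4 × 10^-21

Tl2S(s) <=> 2 Tl^+ + S^2-
Stoichiometry gives [S^2-] = (1/2)[Tl^+] = 7.00 x 10^-8 M.
Ksp = [Tl^+]^2[S^2-]
Ksp = (1.4 × 10^-7)^2 × 7.00 × 10^-8 = 1.4 × 10^-21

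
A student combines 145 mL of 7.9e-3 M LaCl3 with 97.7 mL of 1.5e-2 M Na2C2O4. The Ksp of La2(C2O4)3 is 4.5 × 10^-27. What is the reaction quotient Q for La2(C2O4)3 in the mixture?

Q = 4.9 x 10^-12

Total volume = 145 + 97.7 = 242.7 mL.
[La^3+] = 7.9 × 10^-3 × (145/242.7) = 4.72 x 10^-3 M
[C2O4^2-] = 1.5 x 10^-2 × (97.7/242.7) = 6.04 × 10^-3 M
La2(C2O4)3(s) <=> 2 La^3+(aq) + 3 C2O4^2-(aq), so Q = [La^3+]^2[C2O4^2-]^3
Q = (4.72 × 10^-3)^2(6.04 × 10^-3)^3 = 4.9 × 10^-12
Q > Ksp, so La2(C2O4)3 will precipitate.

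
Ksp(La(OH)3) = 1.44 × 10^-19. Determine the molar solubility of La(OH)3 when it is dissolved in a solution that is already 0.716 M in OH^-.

La(OH)3(s) ⇌ La^3+(aq) + 3 OH^-(aq)
Ksp = [La^3+][OH^-]^3
Let s be the molar solubility in this solution. [La^3+] = s, [OH^-] = 0.716 + 3s ≈ 0.716 (common-ion effect: OH^- is already 0.716 M).
Ksp ≈ s × (0.716)^3
s = 3.92 × 10^-19 M
Check: 3s = 1.2 × 10^-18 ≪ 0.716, so the approximation is valid.

s ≈ 3.92 × 10^-19 M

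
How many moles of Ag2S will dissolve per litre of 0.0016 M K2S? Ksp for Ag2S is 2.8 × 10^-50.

Ag2S(s) ⇌ 2 Ag^+ + S^2-
Ksp = [Ag^+]^2[S^2-]
Let s be the molar solubility in this solution. [Ag^+] = 2s, [S^2-] = 0.0016 + s ≈ 0.0016 (common-ion effect: S^2- is already 0.0016 M).
Ksp ≈ (2s)^2 × 0.0016
s = 2.1 × 10^-24 M
Check: s = 2.1 × 10^-24 ≪ 0.0016, so the approximation is valid.

s = 2.1 x 10^-24 M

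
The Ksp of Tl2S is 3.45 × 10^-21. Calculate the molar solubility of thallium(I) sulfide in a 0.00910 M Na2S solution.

Tl2S(s) ⇌ 2 Tl^+(aq) + S^2-(aq)
Ksp = [Tl^+]^2[S^2-]
Let s = moles of Tl2S that dissolve per litre. [Tl^+] = 2s, [S^2-] = 0.00910 + s ≈ 0.00910 (common-ion effect: S^2- is already 0.00910 M).
Ksp ≈ (2s)^2 × 0.00910
s = 3.08 x 10^-10 M
Check: s = 3.1 × 10^-10 ≪ 0.00910, so the approximation is valid.

s = 3.08 × 10^-10 M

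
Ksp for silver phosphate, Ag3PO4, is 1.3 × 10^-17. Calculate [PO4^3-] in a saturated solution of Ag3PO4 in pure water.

Ag3PO4(s) ⇌ 3 Ag^+ + PO4^3-
Ksp = [Ag^+]^3[PO4^3-]
For each mole of Ag3PO4 that dissolves: [Ag^+] = 3s, [PO4^3-] = s.
Ksp = (3s)^3s = 27s^4
Solving, s = (1.3 × 10^-17/27)^(1/4) = 2.63 × 10^-5 M
[PO4^3-] = s = 2.6 x 10^-5 M

[PO4^3-] ≈ 2.6e-5 M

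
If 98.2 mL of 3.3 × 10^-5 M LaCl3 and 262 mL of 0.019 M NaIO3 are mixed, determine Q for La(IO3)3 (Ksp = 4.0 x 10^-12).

Total volume = 98.2 + 262 = 360.2 mL.
[La^3+] = 3.3 x 10^-5 × (98.2/360.2) = 9.00 × 10^-6 M
[IO3^-] = 1.9 × 10^-2 × (262/360.2) = 1.38 x 10^-2 M
La(IO3)3(s) ⇌ La^3+ + 3 IO3^-, so Q = [La^3+][IO3^-]^3
Q = (9.00 × 10^-6)(1.38 x 10^-2)^3 = 2.4 × 10^-11
Q > Ksp, so La(IO3)3 will precipitate.

Q = 2.4 x 10^-11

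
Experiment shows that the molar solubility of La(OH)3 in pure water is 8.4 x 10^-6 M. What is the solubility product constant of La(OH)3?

Ksp ≈ 1.3e-19

La(OH)3(s) ⇌ La^3+(aq) + 3 OH^-(aq)
For each mole of La(OH)3 that dissolves: [La^3+] = s, [OH^-] = 3s.
Ksp = [La^3+][OH^-]^3
Substituting: Ksp = s(3s)^3 = 27s^4
Ksp = 27 × (8.4 x 10^-6)^4 = 1.3 × 10^-19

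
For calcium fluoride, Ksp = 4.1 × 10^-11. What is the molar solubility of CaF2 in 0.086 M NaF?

5.5e-9 M

CaF2(s) ⇌ Ca^2+(aq) + 2 F^-(aq)
Ksp = [Ca^2+][F^-]^2
Let s = moles of CaF2 that dissolve per litre. [Ca^2+] = s, [F^-] = 0.086 + 2s ≈ 0.086 (Ksp is small, so little additional dissolves).
Ksp ≈ s × (0.086)^2
s = 5.5 × 10^-9 M
Check: 2s = 1.1 × 10^-8 ≪ 0.086, so the approximation is valid.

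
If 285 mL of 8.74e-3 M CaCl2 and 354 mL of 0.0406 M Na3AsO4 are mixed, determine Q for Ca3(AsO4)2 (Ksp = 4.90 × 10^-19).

Q ≈ 3.00e-11

Total volume = 285 + 354 = 639 mL.
[Ca^2+] = 8.74 x 10^-3 × (285/639) = 3.898 × 10^-3 M
[AsO4^3-] = 4.06 x 10^-2 × (354/639) = 2.249 × 10^-2 M
Ca3(AsO4)2(s) ⇌ 3 Ca^2+(aq) + 2 AsO4^3-(aq), so Q = [Ca^2+]^3[AsO4^3-]^2
Q = (3.898 × 10^-3)^3(2.249 x 10^-2)^2 = 3.00 × 10^-11
Q > Ksp, so Ca3(AsO4)2 will precipitate.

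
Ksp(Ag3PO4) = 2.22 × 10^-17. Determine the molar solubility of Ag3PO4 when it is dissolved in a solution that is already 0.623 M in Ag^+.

s = 9.18e-17 M

Ag3PO4(s) ⇌ 3 Ag^+ + PO4^3-
Ksp = [Ag^+]^3[PO4^3-]
Let s be the molar solubility in this solution. [Ag^+] = 0.623 + 3s ≈ 0.623, [PO4^3-] = s (Ksp is small, so little additional dissolves).
Ksp ≈ (0.623)^3 × s
s = 9.18 × 10^-17 M
Check: 3s = 2.8 x 10^-16 ≪ 0.623, so the approximation is valid.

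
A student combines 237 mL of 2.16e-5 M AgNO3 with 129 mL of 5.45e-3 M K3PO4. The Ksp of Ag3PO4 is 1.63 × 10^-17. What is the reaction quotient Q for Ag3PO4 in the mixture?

Total volume = 237 + 129 = 366 mL.
[Ag^+] = 2.16 x 10^-5 × (237/366) = 1.399 × 10^-5 M
[PO4^3-] = 5.45 x 10^-3 × (129/366) = 1.921 × 10^-3 M
Ag3PO4(s) <=> 3 Ag^+ + PO4^3-, so Q = [Ag^+]^3[PO4^3-]
Q = (1.399 × 10^-5)^3(1.921 × 10^-3) = 5.26 × 10^-18
Q < Ksp, so no precipitate of Ag3PO4 forms.

5.26e-18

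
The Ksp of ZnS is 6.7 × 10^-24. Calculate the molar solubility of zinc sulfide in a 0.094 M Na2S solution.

ZnS(s) <=> Zn^2+ + S^2-
Ksp = [Zn^2+][S^2-]
Let s = moles of ZnS that dissolve per litre. [Zn^2+] = s, [S^2-] = 0.094 + s ≈ 0.094 (common-ion effect: S^2- is already 0.094 M).
Ksp ≈ s × 0.094
s = 7.1 x 10^-23 M
Check: s = 7.1 × 10^-23 ≪ 0.094, so the approximation is valid.

s = 7.1 × 10^-23 M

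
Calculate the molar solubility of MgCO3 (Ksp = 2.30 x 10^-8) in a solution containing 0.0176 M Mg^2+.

MgCO3(s) ⇌ Mg^2+ + CO3^2-
Ksp = [Mg^2+][CO3^2-]
Let s be the molar solubility in this solution. [Mg^2+] = 0.0176 + s ≈ 0.0176, [CO3^2-] = s (since the Mg^2+ already present dominates).
Ksp ≈ 0.0176 × s
s = 1.31 × 10^-6 M
Check: s = 1.3 × 10^-6 ≪ 0.0176, so the approximation is valid.

s = 1.31e-6 M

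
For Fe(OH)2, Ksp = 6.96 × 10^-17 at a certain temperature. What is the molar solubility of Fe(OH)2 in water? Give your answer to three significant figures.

s = 2.59 × 10^-6 M

Fe(OH)2(s) ⇌ Fe^2+ + 2 OH^-
Ksp = [Fe^2+][OH^-]^2
If s mol/L of Fe(OH)2 dissolves, [Fe^2+] = s and [OH^-] = 2s.
Substituting: Ksp = s(2s)^2 = 4s^3
s^3 = 6.96 × 10^-17 / 4, so s = 2.59 x 10^-6 M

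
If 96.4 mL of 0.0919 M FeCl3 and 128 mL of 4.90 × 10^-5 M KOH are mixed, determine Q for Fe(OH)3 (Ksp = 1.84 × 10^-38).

Total volume = 96.4 + 128 = 224.4 mL.
[Fe^3+] = 9.19 × 10^-2 × (96.4/224.4) = 3.948 × 10^-2 M
[OH^-] = 4.90 x 10^-5 × (128/224.4) = 2.795 x 10^-5 M
Fe(OH)3(s) <=> Fe^3+(aq) + 3 OH^-(aq), so Q = [Fe^3+][OH^-]^3
Q = (3.948 × 10^-2)(2.795 x 10^-5)^3 = 8.62 × 10^-16
Q > Ksp, so Fe(OH)3 will precipitate.

8.62 × 10^-16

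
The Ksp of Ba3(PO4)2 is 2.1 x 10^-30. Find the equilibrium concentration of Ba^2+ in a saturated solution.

Ba3(PO4)2(s) ⇌ 3 Ba^2+ + 2 PO4^3-
Ksp = [Ba^2+]^3[PO4^3-]^2
With molar solubility s: [Ba^2+] = 3s, [PO4^3-] = 2s.
Ksp = (3s)^3(2s)^2 = 108s^5
s^5 = 2.1 x 10^-30 / 108, so s = 4.55 × 10^-7 M
[Ba^2+] = 3s = 1.4 × 10^-6 M

[Ba^2+] ≈ 1.4 x 10^-6 M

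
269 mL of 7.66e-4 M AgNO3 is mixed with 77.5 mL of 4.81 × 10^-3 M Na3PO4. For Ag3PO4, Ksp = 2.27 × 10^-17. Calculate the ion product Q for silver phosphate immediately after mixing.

Total volume = 269 + 77.5 = 346.5 mL.
[Ag^+] = 7.66 x 10^-4 × (269/346.5) = 5.947 × 10^-4 M
[PO4^3-] = 4.81 x 10^-3 × (77.5/346.5) = 1.076 x 10^-3 M
Ag3PO4(s) ⇌ 3 Ag^+(aq) + PO4^3-(aq), so Q = [Ag^+]^3[PO4^3-]
Q = (5.947 x 10^-4)^3(1.076 x 10^-3) = 2.26 x 10^-13
Q > Ksp, so Ag3PO4 will precipitate.

2.26e-13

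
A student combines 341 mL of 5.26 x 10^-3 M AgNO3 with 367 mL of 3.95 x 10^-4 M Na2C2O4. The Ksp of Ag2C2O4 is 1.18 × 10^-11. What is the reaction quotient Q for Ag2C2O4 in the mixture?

Total volume = 341 + 367 = 708 mL.
[Ag^+] = 5.26 × 10^-3 × (341/708) = 2.533 x 10^-3 M
[C2O4^2-] = 3.95 × 10^-4 × (367/708) = 2.048 × 10^-4 M
Ag2C2O4(s) <=> 2 Ag^+(aq) + C2O4^2-(aq), so Q = [Ag^+]^2[C2O4^2-]
Q = (2.533 × 10^-3)^2(2.048 × 10^-4) = 1.31 x 10^-9
Q > Ksp, so Ag2C2O4 will precipitate.

Q = 1.31 x 10^-9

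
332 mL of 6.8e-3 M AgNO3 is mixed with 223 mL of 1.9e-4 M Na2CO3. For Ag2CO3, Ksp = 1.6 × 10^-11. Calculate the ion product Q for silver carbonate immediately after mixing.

Q = 1.3e-9

Total volume = 332 + 223 = 555 mL.
[Ag^+] = 6.8 × 10^-3 × (332/555) = 4.07 x 10^-3 M
[CO3^2-] = 1.9 x 10^-4 × (223/555) = 7.63 × 10^-5 M
Ag2CO3(s) ⇌ 2 Ag^+ + CO3^2-, so Q = [Ag^+]^2[CO3^2-]
Q = (4.07 x 10^-3)^2(7.63 × 10^-5) = 1.3 × 10^-9
Q > Ksp, so Ag2CO3 will precipitate.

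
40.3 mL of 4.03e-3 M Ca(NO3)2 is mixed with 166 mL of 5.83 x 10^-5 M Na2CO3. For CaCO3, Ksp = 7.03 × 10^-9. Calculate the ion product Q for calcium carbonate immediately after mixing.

Total volume = 40.3 + 166 = 206.3 mL.
[Ca^2+] = 4.03 × 10^-3 × (40.3/206.3) = 7.872 x 10^-4 M
[CO3^2-] = 5.83 × 10^-5 × (166/206.3) = 4.691 x 10^-5 M
CaCO3(s) ⇌ Ca^2+ + CO3^2-, so Q = [Ca^2+][CO3^2-]
Q = (7.872 × 10^-4)(4.691 × 10^-5) = 3.69 × 10^-8
Q > Ksp, so CaCO3 will precipitate.

Q = 3.69 x 10^-8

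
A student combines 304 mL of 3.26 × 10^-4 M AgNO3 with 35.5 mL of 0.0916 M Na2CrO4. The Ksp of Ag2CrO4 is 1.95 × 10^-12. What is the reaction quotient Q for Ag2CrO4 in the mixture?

Q = 8.16 × 10^-10

Total volume = 304 + 35.5 = 339.5 mL.
[Ag^+] = 3.26 × 10^-4 × (304/339.5) = 2.919 × 10^-4 M
[CrO4^2-] = 9.16 x 10^-2 × (35.5/339.5) = 9.578 × 10^-3 M
Ag2CrO4(s) ⇌ 2 Ag^+ + CrO4^2-, so Q = [Ag^+]^2[CrO4^2-]
Q = (2.919 × 10^-4)^2(9.578 × 10^-3) = 8.16 × 10^-10
Q > Ksp, so Ag2CrO4 will precipitate.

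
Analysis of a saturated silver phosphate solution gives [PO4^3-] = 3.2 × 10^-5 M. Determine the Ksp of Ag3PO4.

Ag3PO4(s) <=> 3 Ag^+ + PO4^3-
Stoichiometry gives [Ag^+] = (3/1)[PO4^3-] = 9.60 x 10^-5 M.
Ksp = [Ag^+]^3[PO4^3-]
Ksp = (9.60 × 10^-5)^3 × 3.2 x 10^-5 = 2.8 x 10^-17

Ksp = 2.8 x 10^-17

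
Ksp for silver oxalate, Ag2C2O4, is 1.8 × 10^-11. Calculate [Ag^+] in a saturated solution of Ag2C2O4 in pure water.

Ag2C2O4(s) ⇌ 2 Ag^+(aq) + C2O4^2-(aq)
Ksp = [Ag^+]^2[C2O4^2-]
With molar solubility s: [Ag^+] = 2s, [C2O4^2-] = s.
So Ksp = (2s)^2 × s = 4s^3
s^3 = 1.8 × 10^-11 / 4, so s = 1.65 × 10^-4 M
[Ag^+] = 2s = 3.3 × 10^-4 M

3.3 × 10^-4 M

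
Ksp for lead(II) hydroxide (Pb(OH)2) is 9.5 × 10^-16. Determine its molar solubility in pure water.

Pb(OH)2(s) ⇌ Pb^2+ + 2 OH^-
Ksp = [Pb^2+][OH^-]^2
Let s = molar solubility. Then [Pb^2+] = s and [OH^-] = 2s.
So Ksp = s × (2s)^2 = 4s^3
s^3 = 9.5 × 10^-16 / 4, so s = 6.2 × 10^-6 M

s ≈ 6.2 × 10^-6 M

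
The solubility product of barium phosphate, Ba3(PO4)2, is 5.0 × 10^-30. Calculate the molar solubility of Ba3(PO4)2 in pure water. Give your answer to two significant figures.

Ba3(PO4)2(s) ⇌ 3 Ba^2+ + 2 PO4^3-
Ksp = [Ba^2+]^3[PO4^3-]^2
If s mol/L of Ba3(PO4)2 dissolves, [Ba^2+] = 3s and [PO4^3-] = 2s.
So Ksp = (3s)^3 × (2s)^2 = 108s^5
Solving, s = (5.0 × 10^-30/108)^(1/5) = 5.4 × 10^-7 M

s = 5.4 × 10^-7 M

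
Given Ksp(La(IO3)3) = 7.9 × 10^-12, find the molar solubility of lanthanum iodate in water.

La(IO3)3(s) ⇌ La^3+ + 3 IO3^-
Ksp = [La^3+][IO3^-]^3
If s mol/L of La(IO3)3 dissolves, [La^3+] = s and [IO3^-] = 3s.
Ksp = s(3s)^3 = 27s^4
s^4 = 7.9 × 10^-12 / 27, so s = 7.4 × 10^-4 M

s ≈ 7.4 × 10^-4 M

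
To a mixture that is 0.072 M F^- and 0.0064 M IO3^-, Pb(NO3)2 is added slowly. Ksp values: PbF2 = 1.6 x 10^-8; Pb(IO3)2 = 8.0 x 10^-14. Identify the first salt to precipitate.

Precipitation of each salt starts when its ion product equals its Ksp.
For PbF2: 1.6 x 10^-8 = (0.072)^2 × [Pb^2+]  ⇒  [Pb^2+] = 3.1 x 10^-6 M.
For Pb(IO3)2: 8.0 x 10^-14 = (0.0064)^2 × [Pb^2+]  ⇒  [Pb^2+] = 2.0 x 10^-9 M.
The salt with the lower threshold [Pb^2+] precipitates first: Pb(IO3)2.

Pb(IO3)2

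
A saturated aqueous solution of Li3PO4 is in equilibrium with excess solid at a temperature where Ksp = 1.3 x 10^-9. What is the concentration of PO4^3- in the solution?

[PO4^3-] ≈ 2.6 × 10^-3 M

Li3PO4(s) ⇌ 3 Li^+ + PO4^3-
Ksp = [Li^+]^3[PO4^3-]
With molar solubility s: [Li^+] = 3s, [PO4^3-] = s.
So Ksp = (3s)^3 × s = 27s^4
s = (1.3 x 10^-9 / 27)^(1/4) = 2.63 × 10^-3 M
[PO4^3-] = s = 2.6 × 10^-3 M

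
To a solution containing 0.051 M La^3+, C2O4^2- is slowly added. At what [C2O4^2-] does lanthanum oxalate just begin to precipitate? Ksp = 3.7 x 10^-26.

La2(C2O4)3(s) ⇌ 2 La^3+(aq) + 3 C2O4^2-(aq)
Ksp = [La^3+]^2[C2O4^2-]^3
Precipitation begins when Q = Ksp. With [La^3+] = 0.051 M:
3.7 x 10^-26 = (0.051)^2 × [C2O4^2-]^3
[C2O4^2-] = (3.7 x 10^-26 / 2.60 × 10^-3)^(1/3) = 2.4 x 10^-8 M

[C2O4^2-] = 2.4 x 10^-8 M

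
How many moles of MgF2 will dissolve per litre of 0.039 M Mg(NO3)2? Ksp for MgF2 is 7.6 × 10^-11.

s ≈ 2.2 × 10^-5 M

MgF2(s) ⇌ Mg^2+(aq) + 2 F^-(aq)
Ksp = [Mg^2+][F^-]^2
Let s = moles of MgF2 that dissolve per litre. [Mg^2+] = 0.039 + s ≈ 0.039, [F^-] = 2s (Ksp is small, so little additional dissolves).
Ksp ≈ 0.039 × (2s)^2
s = 2.2 × 10^-5 M
Check: s = 2.2 x 10^-5 ≪ 0.039, so the approximation is valid.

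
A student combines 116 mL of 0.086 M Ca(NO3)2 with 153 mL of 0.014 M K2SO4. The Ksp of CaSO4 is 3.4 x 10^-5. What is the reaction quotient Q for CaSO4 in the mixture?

Total volume = 116 + 153 = 269 mL.
[Ca^2+] = 8.6 × 10^-2 × (116/269) = 3.71 x 10^-2 M
[SO4^2-] = 1.4 × 10^-2 × (153/269) = 7.96 x 10^-3 M
CaSO4(s) <=> Ca^2+ + SO4^2-, so Q = [Ca^2+][SO4^2-]
Q = (3.71 × 10^-2)(7.96 x 10^-3) = 3.0 x 10^-4
Q > Ksp, so CaSO4 will precipitate.

Q = 3.0e-4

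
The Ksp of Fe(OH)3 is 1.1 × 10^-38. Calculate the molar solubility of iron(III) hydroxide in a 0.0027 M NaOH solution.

s ≈ 5.6 × 10^-31 M

Fe(OH)3(s) ⇌ Fe^3+ + 3 OH^-
Ksp = [Fe^3+][OH^-]^3
Let s = moles of Fe(OH)3 that dissolve per litre. [Fe^3+] = s, [OH^-] = 0.0027 + 3s ≈ 0.0027 (common-ion effect: OH^- is already 0.0027 M).
Ksp ≈ s × (0.0027)^3
s = 5.6 x 10^-31 M
Check: 3s = 1.7 × 10^-30 ≪ 0.0027, so the approximation is valid.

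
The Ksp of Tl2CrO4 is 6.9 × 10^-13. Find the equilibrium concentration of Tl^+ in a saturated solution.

Tl2CrO4(s) ⇌ 2 Tl^+ + CrO4^2-
Ksp = [Tl^+]^2[CrO4^2-]
Let s = molar solubility. Then [Tl^+] = 2s and [CrO4^2-] = s.
Substituting: Ksp = (2s)^2s = 4s^3
Solving, s = (6.9 × 10^-13/4)^(1/3) = 5.57 × 10^-5 M
[Tl^+] = 2s = 1.1 × 10^-4 M

[Tl^+] ≈ 1.1 × 10^-4 M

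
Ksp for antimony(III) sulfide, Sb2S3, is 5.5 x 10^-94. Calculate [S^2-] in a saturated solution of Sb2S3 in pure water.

Sb2S3(s) ⇌ 2 Sb^3+ + 3 S^2-
Ksp = [Sb^3+]^2[S^2-]^3
With molar solubility s: [Sb^3+] = 2s, [S^2-] = 3s.
Substituting: Ksp = (2s)^2(3s)^3 = 108s^5
s = (5.5 x 10^-94 / 108)^(1/5) = 8.74 x 10^-20 M
[S^2-] = 3s = 2.6 x 10^-19 M

[S^2-] = 2.6 × 10^-19 M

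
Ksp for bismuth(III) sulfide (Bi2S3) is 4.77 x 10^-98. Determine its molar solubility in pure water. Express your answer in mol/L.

Bi2S3(s) <=> 2 Bi^3+ + 3 S^2-
Ksp = [Bi^3+]^2[S^2-]^3
For each mole of Bi2S3 that dissolves: [Bi^3+] = 2s, [S^2-] = 3s.
Ksp = (2s)^2(3s)^3 = 108s^5
s^5 = 4.77 x 10^-98 / 108, so s = 1.35 x 10^-20 M

s ≈ 1.35 x 10^-20 M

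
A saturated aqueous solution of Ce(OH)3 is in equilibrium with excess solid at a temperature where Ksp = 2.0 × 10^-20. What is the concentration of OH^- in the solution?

1.6 × 10^-5 M

Ce(OH)3(s) <=> Ce^3+ + 3 OH^-
Ksp = [Ce^3+][OH^-]^3
Let s = molar solubility. Then [Ce^3+] = s and [OH^-] = 3s.
Substituting: Ksp = s(3s)^3 = 27s^4
Solving, s = (2.0 × 10^-20/27)^(1/4) = 5.22 × 10^-6 M
[OH^-] = 3s = 1.6 × 10^-5 M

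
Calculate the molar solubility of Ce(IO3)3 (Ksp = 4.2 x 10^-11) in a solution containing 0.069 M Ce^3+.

Ce(IO3)3(s) ⇌ Ce^3+(aq) + 3 IO3^-(aq)
Ksp = [Ce^3+][IO3^-]^3
Let s be the molar solubility in this solution. [Ce^3+] = 0.069 + s ≈ 0.069, [IO3^-] = 3s (since the Ce^3+ already present dominates).
Ksp ≈ 0.069 × (3s)^3
s = 2.8 x 10^-4 M
Check: s = 2.8 × 10^-4 ≪ 0.069, so the approximation is valid.

s = 2.8 × 10^-4 M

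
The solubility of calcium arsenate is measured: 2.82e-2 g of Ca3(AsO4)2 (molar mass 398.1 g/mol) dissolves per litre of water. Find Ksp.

Ksp = 1.93e-19

Molar solubility s = (2.82 × 10^-2 g/L) / (398.1 g/mol) = 7.084 x 10^-5 M.
Ca3(AsO4)2(s) ⇌ 3 Ca^2+ + 2 AsO4^3-
If s mol/L of Ca3(AsO4)2 dissolves, [Ca^2+] = 3s and [AsO4^3-] = 2s.
Ksp = [Ca^2+]^3[AsO4^3-]^2
Substituting: Ksp = (3s)^3(2s)^2 = 108s^5
Ksp = 108 × (7.084 x 10^-5)^5 = 1.93 x 10^-19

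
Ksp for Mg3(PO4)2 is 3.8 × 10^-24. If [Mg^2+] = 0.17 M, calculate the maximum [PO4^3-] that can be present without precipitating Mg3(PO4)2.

2.8 × 10^-11 M

Mg3(PO4)2(s) ⇌ 3 Mg^2+(aq) + 2 PO4^3-(aq)
Ksp = [Mg^2+]^3[PO4^3-]^2
Precipitation begins when Q = Ksp. With [Mg^2+] = 0.17 M:
3.8 × 10^-24 = (0.17)^3 × [PO4^3-]^2
[PO4^3-] = (3.8 × 10^-24 / 4.91 × 10^-3)^(1/2) = 2.8 × 10^-11 M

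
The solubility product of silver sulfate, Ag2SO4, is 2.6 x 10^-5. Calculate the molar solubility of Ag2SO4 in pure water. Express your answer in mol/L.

0.019 M

Ag2SO4(s) ⇌ 2 Ag^+ + SO4^2-
Ksp = [Ag^+]^2[SO4^2-]
With molar solubility s: [Ag^+] = 2s, [SO4^2-] = s.
Substituting: Ksp = (2s)^2s = 4s^3
s^3 = 2.6 x 10^-5 / 4, so s = 1.9 × 10^-2 M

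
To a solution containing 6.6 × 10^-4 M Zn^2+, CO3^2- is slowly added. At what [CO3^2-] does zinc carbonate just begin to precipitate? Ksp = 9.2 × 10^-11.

[CO3^2-] = 1.4 × 10^-7 M

ZnCO3(s) <=> Zn^2+ + CO3^2-
Ksp = [Zn^2+][CO3^2-]
Precipitation begins when Q = Ksp. With [Zn^2+] = 6.6 × 10^-4 M:
9.2 × 10^-11 = (6.6 × 10^-4) × [CO3^2-]
[CO3^2-] = (9.2 × 10^-11 / 6.6 × 10^-4) = 1.4 × 10^-7 M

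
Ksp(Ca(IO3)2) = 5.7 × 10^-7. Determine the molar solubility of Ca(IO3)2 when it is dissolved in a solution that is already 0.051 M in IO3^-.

Ca(IO3)2(s) <=> Ca^2+ + 2 IO3^-
Ksp = [Ca^2+][IO3^-]^2
If s mol/L dissolves here, [Ca^2+] = s, [IO3^-] = 0.051 + 2s ≈ 0.051 (Ksp is small, so little additional dissolves).
Ksp ≈ s × (0.051)^2
s = 2.2 × 10^-4 M
Check: 2s = 4.4 x 10^-4 ≪ 0.051, so the approximation is valid.

s = 2.2 × 10^-4 M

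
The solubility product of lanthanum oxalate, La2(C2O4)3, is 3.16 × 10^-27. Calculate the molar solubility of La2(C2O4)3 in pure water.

1.96 × 10^-6 M

La2(C2O4)3(s) <=> 2 La^3+(aq) + 3 C2O4^2-(aq)
Ksp = [La^3+]^2[C2O4^2-]^3
If s mol/L of La2(C2O4)3 dissolves, [La^3+] = 2s and [C2O4^2-] = 3s.
So Ksp = (2s)^2 × (3s)^3 = 108s^5
s = (3.16 × 10^-27 / 108)^(1/5) = 1.96 × 10^-6 M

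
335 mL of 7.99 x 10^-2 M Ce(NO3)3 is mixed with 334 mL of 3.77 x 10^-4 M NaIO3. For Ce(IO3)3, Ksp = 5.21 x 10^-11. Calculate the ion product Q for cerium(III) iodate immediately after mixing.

2.67 × 10^-13

Total volume = 335 + 334 = 669 mL.
[Ce^3+] = 7.99 × 10^-2 × (335/669) = 4.001 × 10^-2 M
[IO3^-] = 3.77 × 10^-4 × (334/669) = 1.882 x 10^-4 M
Ce(IO3)3(s) ⇌ Ce^3+ + 3 IO3^-, so Q = [Ce^3+][IO3^-]^3
Q = (4.001 × 10^-2)(1.882 × 10^-4)^3 = 2.67 × 10^-13
Q < Ksp, so no precipitate of Ce(IO3)3 forms.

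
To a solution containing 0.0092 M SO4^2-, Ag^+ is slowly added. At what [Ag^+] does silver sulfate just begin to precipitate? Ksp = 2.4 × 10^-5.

5.1 × 10^-2 M

Ag2SO4(s) <=> 2 Ag^+(aq) + SO4^2-(aq)
Ksp = [Ag^+]^2[SO4^2-]
Precipitation begins when Q = Ksp. With [SO4^2-] = 0.0092 M:
2.4 × 10^-5 = (0.0092) × [Ag^+]^2
[Ag^+] = (2.4 × 10^-5 / 9.2 × 10^-3)^(1/2) = 5.1 × 10^-2 M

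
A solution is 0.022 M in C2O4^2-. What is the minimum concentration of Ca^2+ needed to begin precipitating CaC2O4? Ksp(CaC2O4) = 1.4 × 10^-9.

CaC2O4(s) <=> Ca^2+ + C2O4^2-
Ksp = [Ca^2+][C2O4^2-]
Precipitation begins when Q = Ksp. With [C2O4^2-] = 0.022 M:
1.4 × 10^-9 = (0.022) × [Ca^2+]
[Ca^2+] = (1.4 × 10^-9 / 2.2 x 10^-2) = 6.4 × 10^-8 M

[Ca^2+] ≈ 6.4 x 10^-8 M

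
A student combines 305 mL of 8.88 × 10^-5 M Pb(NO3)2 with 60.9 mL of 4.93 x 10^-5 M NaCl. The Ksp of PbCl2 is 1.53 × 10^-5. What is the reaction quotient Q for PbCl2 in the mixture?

Q ≈ 4.98 × 10^-15

Total volume = 305 + 60.9 = 365.9 mL.
[Pb^2+] = 8.88 × 10^-5 × (305/365.9) = 7.402 x 10^-5 M
[Cl^-] = 4.93 x 10^-5 × (60.9/365.9) = 8.205 x 10^-6 M
PbCl2(s) ⇌ Pb^2+ + 2 Cl^-, so Q = [Pb^2+][Cl^-]^2
Q = (7.402 × 10^-5)(8.205 × 10^-6)^2 = 4.98 × 10^-15
Q < Ksp, so no precipitate of PbCl2 forms.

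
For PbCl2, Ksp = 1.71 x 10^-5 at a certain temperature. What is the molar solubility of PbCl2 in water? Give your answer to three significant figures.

PbCl2(s) ⇌ Pb^2+(aq) + 2 Cl^-(aq)
Ksp = [Pb^2+][Cl^-]^2
With molar solubility s: [Pb^2+] = s, [Cl^-] = 2s.
Ksp = s(2s)^2 = 4s^3
Solving, s = (1.71 x 10^-5/4)^(1/3) = 1.62 x 10^-2 M

s ≈ 1.62 × 10^-2 M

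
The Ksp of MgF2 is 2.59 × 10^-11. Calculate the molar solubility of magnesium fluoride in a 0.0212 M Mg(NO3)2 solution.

MgF2(s) <=> Mg^2+(aq) + 2 F^-(aq)
Ksp = [Mg^2+][F^-]^2
If s mol/L dissolves here, [Mg^2+] = 0.0212 + s ≈ 0.0212, [F^-] = 2s (Ksp is small, so little additional dissolves).
Ksp ≈ 0.0212 × (2s)^2
s = 1.75 × 10^-5 M
Check: s = 1.7 × 10^-5 ≪ 0.0212, so the approximation is valid.

s ≈ 1.75e-5 M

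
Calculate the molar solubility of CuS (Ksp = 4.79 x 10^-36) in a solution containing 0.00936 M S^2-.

CuS(s) <=> Cu^2+ + S^2-
Ksp = [Cu^2+][S^2-]
If s mol/L dissolves here, [Cu^2+] = s, [S^2-] = 0.00936 + s ≈ 0.00936 (common-ion effect: S^2- is already 0.00936 M).
Ksp ≈ s × 0.00936
s = 5.12 × 10^-34 M
Check: s = 5.1 × 10^-34 ≪ 0.00936, so the approximation is valid.

s = 5.12 × 10^-34 M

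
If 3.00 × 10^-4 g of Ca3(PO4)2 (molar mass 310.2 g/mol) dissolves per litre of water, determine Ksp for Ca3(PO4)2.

Molar solubility s = (3.00 × 10^-4 g/L) / (310.2 g/mol) = 9.671 × 10^-7 M.
Ca3(PO4)2(s) <=> 3 Ca^2+(aq) + 2 PO4^3-(aq)
Let s = molar solubility. Then [Ca^2+] = 3s and [PO4^3-] = 2s.
Ksp = [Ca^2+]^3[PO4^3-]^2
Ksp = (3s)^3(2s)^2 = 108s^5
With s = 9.671 × 10^-7: Ksp = 9.14 x 10^-29

Ksp ≈ 9.14 × 10^-29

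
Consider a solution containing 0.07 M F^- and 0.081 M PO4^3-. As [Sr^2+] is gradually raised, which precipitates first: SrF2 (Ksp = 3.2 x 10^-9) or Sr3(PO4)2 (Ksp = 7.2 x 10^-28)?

Sr3(PO4)2

Precipitation of each salt starts when its ion product equals its Ksp.
For SrF2: 3.2 x 10^-9 = (0.07)^2 × [Sr^2+]  ⇒  [Sr^2+] = 6.5 × 10^-7 M.
For Sr3(PO4)2: 7.2 x 10^-28 = (0.081)^2 × [Sr^2+]^3  ⇒  [Sr^2+] = 4.8 × 10^-9 M.
The salt with the lower threshold [Sr^2+] precipitates first: Sr3(PO4)2.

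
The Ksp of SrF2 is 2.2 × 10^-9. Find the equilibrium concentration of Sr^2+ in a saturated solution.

SrF2(s) <=> Sr^2+ + 2 F^-
Ksp = [Sr^2+][F^-]^2
Let s = molar solubility. Then [Sr^2+] = s and [F^-] = 2s.
So Ksp = s × (2s)^2 = 4s^3
s^3 = 2.2 × 10^-9 / 4, so s = 8.19 × 10^-4 M
[Sr^2+] = s = 8.2 x 10^-4 M

[Sr^2+] ≈ 8.2 × 10^-4 M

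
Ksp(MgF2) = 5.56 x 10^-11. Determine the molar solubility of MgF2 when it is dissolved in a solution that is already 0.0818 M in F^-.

MgF2(s) ⇌ Mg^2+ + 2 F^-
Ksp = [Mg^2+][F^-]^2
Let s be the molar solubility in this solution. [Mg^2+] = s, [F^-] = 0.0818 + 2s ≈ 0.0818 (since the F^- already present dominates).
Ksp ≈ s × (0.0818)^2
s = 8.31 × 10^-9 M
Check: 2s = 1.7 × 10^-8 ≪ 0.0818, so the approximation is valid.

8.31 x 10^-9 M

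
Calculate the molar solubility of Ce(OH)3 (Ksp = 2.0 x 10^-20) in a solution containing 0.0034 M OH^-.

s = 5.1 × 10^-13 M

Ce(OH)3(s) ⇌ Ce^3+(aq) + 3 OH^-(aq)
Ksp = [Ce^3+][OH^-]^3
Let s = moles of Ce(OH)3 that dissolve per litre. [Ce^3+] = s, [OH^-] = 0.0034 + 3s ≈ 0.0034 (Ksp is small, so little additional dissolves).
Ksp ≈ s × (0.0034)^3
s = 5.1 × 10^-13 M
Check: 3s = 1.5 x 10^-12 ≪ 0.0034, so the approximation is valid.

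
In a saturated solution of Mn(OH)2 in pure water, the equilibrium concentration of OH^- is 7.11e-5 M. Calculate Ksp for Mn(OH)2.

Mn(OH)2(s) <=> Mn^2+(aq) + 2 OH^-(aq)
Stoichiometry gives [Mn^2+] = (1/2)[OH^-] = 3.555 x 10^-5 M.
Ksp = [Mn^2+][OH^-]^2
Ksp = 3.555 × 10^-5 × (7.11 x 10^-5)^2 = 1.80 × 10^-13

Ksp ≈ 1.80e-13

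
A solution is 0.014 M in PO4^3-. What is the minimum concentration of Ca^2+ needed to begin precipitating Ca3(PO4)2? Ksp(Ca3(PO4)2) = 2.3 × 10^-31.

Ca3(PO4)2(s) ⇌ 3 Ca^2+ + 2 PO4^3-
Ksp = [Ca^2+]^3[PO4^3-]^2
Precipitation begins when Q = Ksp. With [PO4^3-] = 0.014 M:
2.3 × 10^-31 = (0.014)^2 × [Ca^2+]^3
[Ca^2+] = (2.3 × 10^-31 / 1.96 × 10^-4)^(1/3) = 1.1 × 10^-9 M

[Ca^2+] ≈ 1.1 x 10^-9 M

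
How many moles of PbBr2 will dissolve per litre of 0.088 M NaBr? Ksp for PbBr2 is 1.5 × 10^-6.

PbBr2(s) ⇌ Pb^2+(aq) + 2 Br^-(aq)
Ksp = [Pb^2+][Br^-]^2
Let s be the molar solubility in this solution. [Pb^2+] = s, [Br^-] = 0.088 + 2s ≈ 0.088 (Ksp is small, so little additional dissolves).
Ksp ≈ s × (0.088)^2
s = 1.9 × 10^-4 M
Check: 2s = 3.9 x 10^-4 ≪ 0.088, so the approximation is valid.

s ≈ 1.9 × 10^-4 M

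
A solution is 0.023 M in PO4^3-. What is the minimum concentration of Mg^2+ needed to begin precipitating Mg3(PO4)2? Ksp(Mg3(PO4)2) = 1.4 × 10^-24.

Mg3(PO4)2(s) ⇌ 3 Mg^2+ + 2 PO4^3-
Ksp = [Mg^2+]^3[PO4^3-]^2
Precipitation begins when Q = Ksp. With [PO4^3-] = 0.023 M:
1.4 × 10^-24 = (0.023)^2 × [Mg^2+]^3
[Mg^2+] = (1.4 × 10^-24 / 5.29 × 10^-4)^(1/3) = 1.4 × 10^-7 M

[Mg^2+] = 1.4 x 10^-7 M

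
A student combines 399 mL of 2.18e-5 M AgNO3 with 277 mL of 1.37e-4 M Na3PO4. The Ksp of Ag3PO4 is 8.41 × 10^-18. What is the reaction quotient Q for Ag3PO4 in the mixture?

Total volume = 399 + 277 = 676 mL.
[Ag^+] = 2.18 × 10^-5 × (399/676) = 1.287 x 10^-5 M
[PO4^3-] = 1.37 x 10^-4 × (277/676) = 5.614 × 10^-5 M
Ag3PO4(s) <=> 3 Ag^+ + PO4^3-, so Q = [Ag^+]^3[PO4^3-]
Q = (1.287 × 10^-5)^3(5.614 x 10^-5) = 1.20 x 10^-19
Q < Ksp, so no precipitate of Ag3PO4 forms.

Q ≈ 1.20e-19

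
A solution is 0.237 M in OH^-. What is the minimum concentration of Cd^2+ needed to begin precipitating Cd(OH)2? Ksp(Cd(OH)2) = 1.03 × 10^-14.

[Cd^2+] = 1.83e-13 M

Cd(OH)2(s) ⇌ Cd^2+(aq) + 2 OH^-(aq)
Ksp = [Cd^2+][OH^-]^2
Precipitation begins when Q = Ksp. With [OH^-] = 0.237 M:
1.03 × 10^-14 = (0.237)^2 × [Cd^2+]
[Cd^2+] = (1.03 × 10^-14 / 5.617 × 10^-2) = 1.83 × 10^-13 M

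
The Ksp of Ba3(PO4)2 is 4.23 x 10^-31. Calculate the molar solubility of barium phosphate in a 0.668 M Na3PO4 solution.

s = 3.27e-11 M

Ba3(PO4)2(s) ⇌ 3 Ba^2+(aq) + 2 PO4^3-(aq)
Ksp = [Ba^2+]^3[PO4^3-]^2
If s mol/L dissolves here, [Ba^2+] = 3s, [PO4^3-] = 0.668 + 2s ≈ 0.668 (common-ion effect: PO4^3- is already 0.668 M).
Ksp ≈ (3s)^3 × (0.668)^2
s = 3.27 × 10^-11 M
Check: 2s = 6.5 × 10^-11 ≪ 0.668, so the approximation is valid.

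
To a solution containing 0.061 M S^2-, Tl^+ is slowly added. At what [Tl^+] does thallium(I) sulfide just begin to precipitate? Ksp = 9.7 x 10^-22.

Tl2S(s) ⇌ 2 Tl^+(aq) + S^2-(aq)
Ksp = [Tl^+]^2[S^2-]
Precipitation begins when Q = Ksp. With [S^2-] = 0.061 M:
9.7 x 10^-22 = (0.061) × [Tl^+]^2
[Tl^+] = (9.7 x 10^-22 / 6.1 × 10^-2)^(1/2) = 1.3 × 10^-10 M

[Tl^+] ≈ 1.3 × 10^-10 M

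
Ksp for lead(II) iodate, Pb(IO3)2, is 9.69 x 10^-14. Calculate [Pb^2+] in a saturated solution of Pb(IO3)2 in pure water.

[Pb^2+] ≈ 2.89e-5 M

Pb(IO3)2(s) <=> Pb^2+ + 2 IO3^-
Ksp = [Pb^2+][IO3^-]^2
For each mole of Pb(IO3)2 that dissolves: [Pb^2+] = s, [IO3^-] = 2s.
Substituting: Ksp = s(2s)^2 = 4s^3
Solving, s = (9.69 x 10^-14/4)^(1/3) = 2.893 × 10^-5 M
[Pb^2+] = s = 2.89 × 10^-5 M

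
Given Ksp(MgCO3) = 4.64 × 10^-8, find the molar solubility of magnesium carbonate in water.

s = 2.15e-4 M

MgCO3(s) ⇌ Mg^2+(aq) + CO3^2-(aq)
Ksp = [Mg^2+][CO3^2-]
For each mole of MgCO3 that dissolves: [Mg^2+] = s, [CO3^2-] = s.
Ksp = s^2
s = √(4.64 × 10^-8) = 2.15 × 10^-4 M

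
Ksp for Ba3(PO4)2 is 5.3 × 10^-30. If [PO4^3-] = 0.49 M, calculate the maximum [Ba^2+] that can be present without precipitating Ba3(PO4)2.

Ba3(PO4)2(s) ⇌ 3 Ba^2+ + 2 PO4^3-
Ksp = [Ba^2+]^3[PO4^3-]^2
Precipitation begins when Q = Ksp. With [PO4^3-] = 0.49 M:
5.3 × 10^-30 = (0.49)^2 × [Ba^2+]^3
[Ba^2+] = (5.3 × 10^-30 / 2.40 x 10^-1)^(1/3) = 2.8 × 10^-10 M

[Ba^2+] = 2.8e-10 M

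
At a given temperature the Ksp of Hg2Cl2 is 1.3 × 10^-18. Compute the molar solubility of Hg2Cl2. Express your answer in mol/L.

s = 6.9 × 10^-7 M

Hg2Cl2(s) ⇌ Hg2^2+ + 2 Cl^-
Ksp = [Hg2^2+][Cl^-]^2
With molar solubility s: [Hg2^2+] = s, [Cl^-] = 2s.
Substituting: Ksp = s(2s)^2 = 4s^3
Solving, s = (1.3 × 10^-18/4)^(1/3) = 6.9 × 10^-7 M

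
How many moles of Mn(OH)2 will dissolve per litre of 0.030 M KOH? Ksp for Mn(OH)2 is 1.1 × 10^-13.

Mn(OH)2(s) <=> Mn^2+(aq) + 2 OH^-(aq)
Ksp = [Mn^2+][OH^-]^2
If s mol/L dissolves here, [Mn^2+] = s, [OH^-] = 0.030 + 2s ≈ 0.030 (Ksp is small, so little additional dissolves).
Ksp ≈ s × (0.030)^2
s = 1.2 x 10^-10 M
Check: 2s = 2.4 × 10^-10 ≪ 0.030, so the approximation is valid.

s ≈ 1.2e-10 M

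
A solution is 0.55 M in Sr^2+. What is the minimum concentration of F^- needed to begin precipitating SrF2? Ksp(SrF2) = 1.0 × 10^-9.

SrF2(s) ⇌ Sr^2+ + 2 F^-
Ksp = [Sr^2+][F^-]^2
Precipitation begins when Q = Ksp. With [Sr^2+] = 0.55 M:
1.0 × 10^-9 = (0.55) × [F^-]^2
[F^-] = (1.0 × 10^-9 / 5.5 x 10^-1)^(1/2) = 4.3 x 10^-5 M

[F^-] = 4.3 × 10^-5 M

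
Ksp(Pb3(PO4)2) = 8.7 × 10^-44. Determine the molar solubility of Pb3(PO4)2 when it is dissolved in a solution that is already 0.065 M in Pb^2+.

Pb3(PO4)2(s) ⇌ 3 Pb^2+ + 2 PO4^3-
Ksp = [Pb^2+]^3[PO4^3-]^2
Let s = moles of Pb3(PO4)2 that dissolve per litre. [Pb^2+] = 0.065 + 3s ≈ 0.065, [PO4^3-] = 2s (since the Pb^2+ already present dominates).
Ksp ≈ (0.065)^3 × (2s)^2
s = 8.9 x 10^-21 M
Check: 3s = 2.7 × 10^-20 ≪ 0.065, so the approximation is valid.

8.9 x 10^-21 M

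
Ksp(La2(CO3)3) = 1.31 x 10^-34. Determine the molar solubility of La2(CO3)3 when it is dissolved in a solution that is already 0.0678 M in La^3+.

s = 1.02 × 10^-11 M

La2(CO3)3(s) ⇌ 2 La^3+(aq) + 3 CO3^2-(aq)
Ksp = [La^3+]^2[CO3^2-]^3
Let s = moles of La2(CO3)3 that dissolve per litre. [La^3+] = 0.0678 + 2s ≈ 0.0678, [CO3^2-] = 3s (common-ion effect: La^3+ is already 0.0678 M).
Ksp ≈ (0.0678)^2 × (3s)^3
s = 1.02 × 10^-11 M
Check: 2s = 2.0 × 10^-11 ≪ 0.0678, so the approximation is valid.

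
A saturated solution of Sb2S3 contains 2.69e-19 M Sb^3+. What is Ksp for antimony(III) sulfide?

Sb2S3(s) ⇌ 2 Sb^3+ + 3 S^2-
Stoichiometry gives [S^2-] = (3/2)[Sb^3+] = 4.035 × 10^-19 M.
Ksp = [Sb^3+]^2[S^2-]^3
Ksp = (2.69 × 10^-19)^2 × (4.035 × 10^-19)^3 = 4.75 × 10^-93

Ksp ≈ 4.75 × 10^-93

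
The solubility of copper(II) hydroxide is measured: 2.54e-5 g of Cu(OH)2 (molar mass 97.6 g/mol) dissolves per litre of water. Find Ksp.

7.05e-20

Molar solubility s = (2.54 × 10^-5 g/L) / (97.6 g/mol) = 2.602 x 10^-7 M.
Cu(OH)2(s) ⇌ Cu^2+ + 2 OH^-
For each mole of Cu(OH)2 that dissolves: [Cu^2+] = s, [OH^-] = 2s.
Ksp = [Cu^2+][OH^-]^2
Ksp = s(2s)^2 = 4s^3
With s = 2.602 × 10^-7: Ksp = 7.05 x 10^-20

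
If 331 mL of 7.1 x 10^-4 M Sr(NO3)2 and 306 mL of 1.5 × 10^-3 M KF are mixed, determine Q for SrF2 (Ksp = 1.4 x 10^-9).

Total volume = 331 + 306 = 637 mL.
[Sr^2+] = 7.1 x 10^-4 × (331/637) = 3.69 × 10^-4 M
[F^-] = 1.5 × 10^-3 × (306/637) = 7.21 × 10^-4 M
SrF2(s) ⇌ Sr^2+(aq) + 2 F^-(aq), so Q = [Sr^2+][F^-]^2
Q = (3.69 × 10^-4)(7.21 × 10^-4)^2 = 1.9 × 10^-10
Q < Ksp, so no precipitate of SrF2 forms.

Q ≈ 1.9 × 10^-10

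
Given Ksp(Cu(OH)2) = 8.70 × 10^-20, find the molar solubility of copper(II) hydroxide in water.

Cu(OH)2(s) ⇌ Cu^2+ + 2 OH^-
Ksp = [Cu^2+][OH^-]^2
Let s = molar solubility. Then [Cu^2+] = s and [OH^-] = 2s.
So Ksp = s × (2s)^2 = 4s^3
Solving, s = (8.70 × 10^-20/4)^(1/3) = 2.79 × 10^-7 M

s ≈ 2.79e-7 M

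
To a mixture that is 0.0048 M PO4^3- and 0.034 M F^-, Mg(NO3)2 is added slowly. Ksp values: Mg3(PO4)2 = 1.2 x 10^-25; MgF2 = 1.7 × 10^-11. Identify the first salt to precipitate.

Each salt begins to precipitate when Q = Ksp, i.e. when [Mg^2+] reaches its threshold.
For Mg3(PO4)2: 1.2 x 10^-25 = (0.0048)^2 × [Mg^2+]^3  ⇒  [Mg^2+] = 1.7 × 10^-7 M.
For MgF2: 1.7 × 10^-11 = (0.034)^2 × [Mg^2+]  ⇒  [Mg^2+] = 1.5 × 10^-8 M.
The salt with the lower threshold [Mg^2+] precipitates first: MgF2.

MgF2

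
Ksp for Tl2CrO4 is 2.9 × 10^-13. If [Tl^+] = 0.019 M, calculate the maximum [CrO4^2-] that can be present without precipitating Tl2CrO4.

Tl2CrO4(s) ⇌ 2 Tl^+(aq) + CrO4^2-(aq)
Ksp = [Tl^+]^2[CrO4^2-]
Precipitation begins when Q = Ksp. With [Tl^+] = 0.019 M:
2.9 × 10^-13 = (0.019)^2 × [CrO4^2-]
[CrO4^2-] = (2.9 × 10^-13 / 3.61 x 10^-4) = 8.0 x 10^-10 M

[CrO4^2-] ≈ 8.0e-10 M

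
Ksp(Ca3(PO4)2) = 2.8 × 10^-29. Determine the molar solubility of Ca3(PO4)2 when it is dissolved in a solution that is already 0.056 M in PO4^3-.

s ≈ 6.9 × 10^-10 M

Ca3(PO4)2(s) ⇌ 3 Ca^2+ + 2 PO4^3-
Ksp = [Ca^2+]^3[PO4^3-]^2
If s mol/L dissolves here, [Ca^2+] = 3s, [PO4^3-] = 0.056 + 2s ≈ 0.056 (common-ion effect: PO4^3- is already 0.056 M).
Ksp ≈ (3s)^3 × (0.056)^2
s = 6.9 × 10^-10 M
Check: 2s = 1.4 x 10^-9 ≪ 0.056, so the approximation is valid.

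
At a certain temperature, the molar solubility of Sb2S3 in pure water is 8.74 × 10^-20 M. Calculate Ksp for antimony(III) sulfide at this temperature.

Ksp ≈ 5.51e-94

Sb2S3(s) ⇌ 2 Sb^3+(aq) + 3 S^2-(aq)
Let s = molar solubility. Then [Sb^3+] = 2s and [S^2-] = 3s.
Ksp = [Sb^3+]^2[S^2-]^3
So Ksp = (2s)^2 × (3s)^3 = 108s^5
Ksp = 108 × (8.74 × 10^-20)^5 = 5.51 x 10^-94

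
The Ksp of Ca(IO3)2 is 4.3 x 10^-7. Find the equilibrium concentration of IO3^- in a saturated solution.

[IO3^-] ≈ 9.5e-3 M

Ca(IO3)2(s) ⇌ Ca^2+ + 2 IO3^-
Ksp = [Ca^2+][IO3^-]^2
If s mol/L of Ca(IO3)2 dissolves, [Ca^2+] = s and [IO3^-] = 2s.
So Ksp = s × (2s)^2 = 4s^3
Solving, s = (4.3 x 10^-7/4)^(1/3) = 4.75 × 10^-3 M
[IO3^-] = 2s = 9.5 x 10^-3 M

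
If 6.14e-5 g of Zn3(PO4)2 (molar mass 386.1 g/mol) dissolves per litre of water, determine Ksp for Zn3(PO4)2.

Ksp ≈ 1.10e-32

Molar solubility s = (6.14 x 10^-5 g/L) / (386.1 g/mol) = 1.590 × 10^-7 M.
Zn3(PO4)2(s) <=> 3 Zn^2+ + 2 PO4^3-
For each mole of Zn3(PO4)2 that dissolves: [Zn^2+] = 3s, [PO4^3-] = 2s.
Ksp = [Zn^2+]^3[PO4^3-]^2
So Ksp = (3s)^3 × (2s)^2 = 108s^5
With s = 1.590 × 10^-7: Ksp = 1.10 x 10^-32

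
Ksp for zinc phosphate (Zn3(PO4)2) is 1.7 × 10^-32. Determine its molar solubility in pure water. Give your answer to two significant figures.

s ≈ 1.7e-7 M

Zn3(PO4)2(s) ⇌ 3 Zn^2+ + 2 PO4^3-
Ksp = [Zn^2+]^3[PO4^3-]^2
If s mol/L of Zn3(PO4)2 dissolves, [Zn^2+] = 3s and [PO4^3-] = 2s.
Substituting: Ksp = (3s)^3(2s)^2 = 108s^5
Solving, s = (1.7 × 10^-32/108)^(1/5) = 1.7 x 10^-7 M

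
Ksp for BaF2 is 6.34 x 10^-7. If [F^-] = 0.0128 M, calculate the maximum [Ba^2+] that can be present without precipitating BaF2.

BaF2(s) ⇌ Ba^2+ + 2 F^-
Ksp = [Ba^2+][F^-]^2
Precipitation begins when Q = Ksp. With [F^-] = 0.0128 M:
6.34 x 10^-7 = (0.0128)^2 × [Ba^2+]
[Ba^2+] = (6.34 x 10^-7 / 1.638 × 10^-4) = 3.87 x 10^-3 M

[Ba^2+] = 3.87e-3 M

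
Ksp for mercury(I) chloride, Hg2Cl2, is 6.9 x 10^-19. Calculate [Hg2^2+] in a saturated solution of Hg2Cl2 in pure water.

[Hg2^2+] = 5.6 × 10^-7 M

Hg2Cl2(s) ⇌ Hg2^2+(aq) + 2 Cl^-(aq)
Ksp = [Hg2^2+][Cl^-]^2
Let s = molar solubility. Then [Hg2^2+] = s and [Cl^-] = 2s.
Ksp = s(2s)^2 = 4s^3
s^3 = 6.9 x 10^-19 / 4, so s = 5.57 x 10^-7 M
[Hg2^2+] = s = 5.6 × 10^-7 M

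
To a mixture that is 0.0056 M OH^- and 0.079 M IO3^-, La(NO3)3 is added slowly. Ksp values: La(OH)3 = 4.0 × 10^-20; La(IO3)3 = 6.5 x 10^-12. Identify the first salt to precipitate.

La(OH)3

Each salt begins to precipitate when Q = Ksp, i.e. when [La^3+] reaches its threshold.
For La(OH)3: 4.0 × 10^-20 = (0.0056)^3 × [La^3+]  ⇒  [La^3+] = 2.3 × 10^-13 M.
For La(IO3)3: 6.5 x 10^-12 = (0.079)^3 × [La^3+]  ⇒  [La^3+] = 1.3 × 10^-8 M.
The salt with the lower threshold [La^3+] precipitates first: La(OH)3.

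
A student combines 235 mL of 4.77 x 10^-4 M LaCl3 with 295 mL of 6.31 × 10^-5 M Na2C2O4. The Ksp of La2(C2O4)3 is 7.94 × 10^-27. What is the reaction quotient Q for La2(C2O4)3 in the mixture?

Q ≈ 1.94 × 10^-21

Total volume = 235 + 295 = 530 mL.
[La^3+] = 4.77 × 10^-4 × (235/530) = 2.115 × 10^-4 M
[C2O4^2-] = 6.31 × 10^-5 × (295/530) = 3.512 × 10^-5 M
La2(C2O4)3(s) ⇌ 2 La^3+(aq) + 3 C2O4^2-(aq), so Q = [La^3+]^2[C2O4^2-]^3
Q = (2.115 × 10^-4)^2(3.512 x 10^-5)^3 = 1.94 x 10^-21
Q > Ksp, so La2(C2O4)3 will precipitate.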